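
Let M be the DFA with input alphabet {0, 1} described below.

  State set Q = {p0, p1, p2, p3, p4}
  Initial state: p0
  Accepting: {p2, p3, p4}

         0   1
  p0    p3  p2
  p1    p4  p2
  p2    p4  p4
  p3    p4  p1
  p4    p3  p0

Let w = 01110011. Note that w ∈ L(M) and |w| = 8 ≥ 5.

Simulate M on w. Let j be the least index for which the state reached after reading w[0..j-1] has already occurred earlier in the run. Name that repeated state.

p3

Run of M on w = 0 1 1 1 0 0 1 1:
  step 0: p0  (start)
  step 1: p3  (read 0: p0→p3)
  step 2: p1  (read 1: p3→p1)
  step 3: p2  (read 1: p1→p2)
  step 4: p4  (read 1: p2→p4)
  step 5: p3  (read 0: p4→p3)   ← first repeat (p3 seen earlier)
  step 6: p4  (read 0: p3→p4)
  step 7: p0  (read 1: p4→p0)
  step 8: p2  (read 1: p0→p2)

The earliest repeat is at step j = 5: M is in p3, which it already visited at step i = 1.
The DFA has 5 states, so the proof of the pumping lemma guarantees a repeated state among the first 5+1 visited; the segment between the two visits is the pumpable y.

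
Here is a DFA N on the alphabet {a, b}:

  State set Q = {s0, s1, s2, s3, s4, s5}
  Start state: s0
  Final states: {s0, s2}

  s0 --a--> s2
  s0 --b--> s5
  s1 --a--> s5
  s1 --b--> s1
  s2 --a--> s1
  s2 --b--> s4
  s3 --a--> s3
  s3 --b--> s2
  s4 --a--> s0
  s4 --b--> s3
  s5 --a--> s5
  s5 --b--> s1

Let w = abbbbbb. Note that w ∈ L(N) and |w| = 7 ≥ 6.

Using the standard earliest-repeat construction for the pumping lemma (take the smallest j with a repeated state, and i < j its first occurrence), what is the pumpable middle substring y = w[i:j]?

bbb

Run of N on w = a b b b b b b:
  step 0: s0  (start)
  step 1: s2  (read a: s0→s2)
  step 2: s4  (read b: s2→s4)
  step 3: s3  (read b: s4→s3)
  step 4: s2  (read b: s3→s2)   ← first repeat (s2 seen earlier)
  step 5: s4  (read b: s2→s4)
  step 6: s3  (read b: s4→s3)
  step 7: s2  (read b: s3→s2)

So i = 1, j = 4, giving x = w[0:1] = a, y = w[1:4] = bbb, z = w[4:7] = bbb.
Check: |xy| = 4 ≤ 6 and |y| = 3 ≥ 1. Reading y takes N from s2 back to s2, so every xyⁱz is accepted.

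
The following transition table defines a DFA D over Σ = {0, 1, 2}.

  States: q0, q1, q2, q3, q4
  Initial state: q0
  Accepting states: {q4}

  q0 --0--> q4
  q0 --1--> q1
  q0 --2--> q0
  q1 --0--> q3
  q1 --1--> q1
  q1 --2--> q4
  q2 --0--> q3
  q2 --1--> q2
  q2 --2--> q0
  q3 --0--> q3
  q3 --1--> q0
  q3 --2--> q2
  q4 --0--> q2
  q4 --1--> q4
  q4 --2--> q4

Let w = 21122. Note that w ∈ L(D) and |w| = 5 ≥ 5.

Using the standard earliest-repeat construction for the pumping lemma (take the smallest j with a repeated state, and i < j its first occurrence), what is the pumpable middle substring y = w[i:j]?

Run of D on w = 2 1 1 2 2:
  step 0: q0  (start)
  step 1: q0  (read 2: q0→q0)   ← first repeat (q0 seen earlier)
  step 2: q1  (read 1: q0→q1)
  step 3: q1  (read 1: q1→q1)
  step 4: q4  (read 2: q1→q4)
  step 5: q4  (read 2: q4→q4)

So i = 0, j = 1, giving x = w[0:0] = ε, y = w[0:1] = 2, z = w[1:5] = 1122.
Check: |xy| = 1 ≤ 5 and |y| = 1 ≥ 1. Reading y takes D from q0 back to q0, so every xyⁱz is accepted.

2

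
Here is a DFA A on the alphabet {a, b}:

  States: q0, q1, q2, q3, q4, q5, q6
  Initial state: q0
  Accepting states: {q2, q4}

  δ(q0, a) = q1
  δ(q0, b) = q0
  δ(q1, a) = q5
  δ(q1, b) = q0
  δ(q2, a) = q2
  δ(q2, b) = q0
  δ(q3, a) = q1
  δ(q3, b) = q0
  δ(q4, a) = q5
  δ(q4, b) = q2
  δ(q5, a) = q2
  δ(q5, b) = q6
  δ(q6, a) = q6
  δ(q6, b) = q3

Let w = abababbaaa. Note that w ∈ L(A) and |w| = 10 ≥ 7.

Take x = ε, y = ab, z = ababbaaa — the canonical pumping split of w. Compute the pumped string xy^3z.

xy^3z = ε·ab·ab·ab·ababbaaa = abababababbaaa.
Reading y = ab takes A from q0 back to q0, so after x·y·y·y the machine is still in q0, and z then leads to the accepting state q2. Hence abababababbaaa ∈ L(A).

abababababbaaa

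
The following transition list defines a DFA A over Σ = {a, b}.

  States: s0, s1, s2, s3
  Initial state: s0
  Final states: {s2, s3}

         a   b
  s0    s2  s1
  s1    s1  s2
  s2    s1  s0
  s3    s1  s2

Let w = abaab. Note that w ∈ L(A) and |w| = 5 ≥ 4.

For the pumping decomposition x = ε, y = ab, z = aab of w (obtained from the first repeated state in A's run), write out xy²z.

ababaab

xy^2z = ε·ab·ab·aab = ababaab.
Reading y = ab takes A from s0 back to s0, so after x·y·y the machine is still in s0, and z then leads to the accepting state s2. Hence ababaab ∈ L(A).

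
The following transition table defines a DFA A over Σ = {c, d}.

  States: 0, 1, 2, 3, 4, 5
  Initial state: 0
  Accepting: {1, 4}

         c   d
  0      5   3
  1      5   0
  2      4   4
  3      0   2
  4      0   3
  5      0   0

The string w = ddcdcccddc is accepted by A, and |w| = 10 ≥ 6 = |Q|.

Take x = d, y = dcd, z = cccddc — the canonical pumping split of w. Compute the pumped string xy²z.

xy^2z = d·dcd·dcd·cccddc = ddcddcdcccddc.
Reading y = dcd takes A from 3 back to 3, so after x·y·y the machine is still in 3, and z then leads to the accepting state 4. Hence ddcddcdcccddc ∈ L(A).

ddcddcdcccddc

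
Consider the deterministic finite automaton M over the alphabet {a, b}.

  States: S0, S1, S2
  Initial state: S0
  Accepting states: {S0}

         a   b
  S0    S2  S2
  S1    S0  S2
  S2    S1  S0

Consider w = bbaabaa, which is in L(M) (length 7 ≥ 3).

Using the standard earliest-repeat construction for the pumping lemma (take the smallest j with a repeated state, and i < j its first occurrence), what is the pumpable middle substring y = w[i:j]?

bb

State sequence: S0 -b-> S2 -b-> S0 -a-> S2 -a-> S1 -b-> S2 -a-> S1 -a-> S0
First repeat at step 2: S0 was already visited.

So i = 0, j = 2, giving x = w[0:0] = ε, y = w[0:2] = bb, z = w[2:7] = aabaa.
Check: |xy| = 2 ≤ 3 and |y| = 2 ≥ 1. Reading y takes M from S0 back to S0, so every xyⁱz is accepted.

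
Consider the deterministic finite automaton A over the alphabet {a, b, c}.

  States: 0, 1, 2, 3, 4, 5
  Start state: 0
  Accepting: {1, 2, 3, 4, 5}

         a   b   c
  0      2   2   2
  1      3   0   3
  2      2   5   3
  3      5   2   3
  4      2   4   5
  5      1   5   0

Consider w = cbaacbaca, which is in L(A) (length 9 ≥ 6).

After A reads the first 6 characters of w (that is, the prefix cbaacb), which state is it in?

Run of A on the first 6 characters of w = c b a a c b:
  step 0: 0  (start)
  step 1: 2  (read c: 0→2)
  step 2: 5  (read b: 2→5)
  step 3: 1  (read a: 5→1)
  step 4: 3  (read a: 1→3)
  step 5: 3  (read c: 3→3)
  step 6: 2  (read b: 3→2)

After reading 6 characters, A is in state 2.

2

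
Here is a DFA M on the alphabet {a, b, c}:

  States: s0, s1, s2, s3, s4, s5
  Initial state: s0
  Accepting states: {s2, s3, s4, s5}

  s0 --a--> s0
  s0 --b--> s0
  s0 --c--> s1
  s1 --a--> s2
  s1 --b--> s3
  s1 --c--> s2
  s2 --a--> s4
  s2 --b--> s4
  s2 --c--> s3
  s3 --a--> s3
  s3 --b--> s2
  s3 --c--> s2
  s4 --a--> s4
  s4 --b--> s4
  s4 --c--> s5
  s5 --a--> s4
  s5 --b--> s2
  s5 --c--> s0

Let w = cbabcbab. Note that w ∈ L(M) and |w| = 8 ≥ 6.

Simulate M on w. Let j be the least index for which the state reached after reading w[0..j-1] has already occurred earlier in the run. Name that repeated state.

s3

State sequence: s0 -c-> s1 -b-> s3 -a-> s3 -b-> s2 -c-> s3 -b-> s2 -a-> s4 -b-> s4
First repeat at step 3: s3 was already visited.

The earliest repeat is at step j = 3: M is in s3, which it already visited at step i = 2.
With |Q| = 6, pigeonhole forces a state repeat no later than step 6; the substring read between the first and second visits to that state can be pumped.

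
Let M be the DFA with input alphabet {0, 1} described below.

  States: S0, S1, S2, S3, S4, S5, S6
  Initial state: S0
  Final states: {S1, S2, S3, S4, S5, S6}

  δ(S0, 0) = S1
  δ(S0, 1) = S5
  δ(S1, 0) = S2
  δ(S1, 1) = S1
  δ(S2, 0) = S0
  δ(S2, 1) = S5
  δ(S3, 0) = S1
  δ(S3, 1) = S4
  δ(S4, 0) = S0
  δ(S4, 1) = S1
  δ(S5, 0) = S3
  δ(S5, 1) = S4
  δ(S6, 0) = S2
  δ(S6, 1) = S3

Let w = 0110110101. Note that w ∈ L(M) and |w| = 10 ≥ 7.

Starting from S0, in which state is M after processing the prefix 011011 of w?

Run of M on the first 6 characters of w = 0 1 1 0 1 1:
  step 0: S0  (start)
  step 1: S1  (read 0: S0→S1)
  step 2: S1  (read 1: S1→S1)
  step 3: S1  (read 1: S1→S1)
  step 4: S2  (read 0: S1→S2)
  step 5: S5  (read 1: S2→S5)
  step 6: S4  (read 1: S5→S4)

After reading 6 characters, M is in state S4.

S4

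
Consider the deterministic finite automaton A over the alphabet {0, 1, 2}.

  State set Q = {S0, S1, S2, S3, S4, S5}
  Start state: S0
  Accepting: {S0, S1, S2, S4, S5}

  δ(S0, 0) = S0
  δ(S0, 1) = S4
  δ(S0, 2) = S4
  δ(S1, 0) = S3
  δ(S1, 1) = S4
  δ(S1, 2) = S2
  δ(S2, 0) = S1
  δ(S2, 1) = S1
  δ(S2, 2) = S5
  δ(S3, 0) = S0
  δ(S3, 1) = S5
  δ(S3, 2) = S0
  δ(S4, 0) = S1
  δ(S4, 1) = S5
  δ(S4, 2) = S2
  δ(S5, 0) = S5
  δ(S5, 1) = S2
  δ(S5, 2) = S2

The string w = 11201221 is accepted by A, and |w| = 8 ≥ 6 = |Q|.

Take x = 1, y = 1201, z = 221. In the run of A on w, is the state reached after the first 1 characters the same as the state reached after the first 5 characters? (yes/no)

yes

Run of A on the first 5 characters of w = 1 1 2 0 1:
  step 0: S0  (start)
  step 1: S4  (read 1: S0→S4)
  step 2: S5  (read 1: S4→S5)
  step 3: S2  (read 2: S5→S2)
  step 4: S1  (read 0: S2→S1)
  step 5: S4  (read 1: S1→S4)

After x (step 1): S4. After xy (step 5): S4.
They match, so y = 1201 drives A around a cycle from S4 back to itself; pumping y any number of times keeps A in S4 before reading z, and xyⁱz ∈ L(A) for every i ≥ 0.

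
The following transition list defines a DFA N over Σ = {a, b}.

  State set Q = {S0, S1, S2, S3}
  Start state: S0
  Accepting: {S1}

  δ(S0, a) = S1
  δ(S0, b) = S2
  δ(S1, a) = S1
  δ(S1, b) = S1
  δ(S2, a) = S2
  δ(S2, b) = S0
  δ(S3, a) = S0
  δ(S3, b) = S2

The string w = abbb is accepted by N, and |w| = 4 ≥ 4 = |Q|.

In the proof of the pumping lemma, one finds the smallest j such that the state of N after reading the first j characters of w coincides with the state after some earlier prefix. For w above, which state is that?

S1

State sequence: S0 -a-> S1 -b-> S1 -b-> S1 -b-> S1
First repeat at step 2: S1 was already visited.

The earliest repeat is at step j = 2: N is in S1, which it already visited at step i = 1.
The DFA has 4 states, so the proof of the pumping lemma guarantees a repeated state among the first 4+1 visited; the segment between the two visits is the pumpable y.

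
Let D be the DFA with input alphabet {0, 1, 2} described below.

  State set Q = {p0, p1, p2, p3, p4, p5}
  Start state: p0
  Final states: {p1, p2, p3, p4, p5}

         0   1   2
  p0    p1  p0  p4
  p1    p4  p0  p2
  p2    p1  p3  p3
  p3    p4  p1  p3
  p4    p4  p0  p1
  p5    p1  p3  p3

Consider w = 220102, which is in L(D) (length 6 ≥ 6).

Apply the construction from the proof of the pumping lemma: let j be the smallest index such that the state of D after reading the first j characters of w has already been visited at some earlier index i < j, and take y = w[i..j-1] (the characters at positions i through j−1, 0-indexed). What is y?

20

State sequence: p0 -2-> p4 -2-> p1 -0-> p4 -1-> p0 -0-> p1 -2-> p2
First repeat at step 3: p4 was already visited.

So i = 1, j = 3, giving x = w[0:1] = 2, y = w[1:3] = 20, z = w[3:6] = 102.
Check: |xy| = 3 ≤ 6 and |y| = 2 ≥ 1. Reading y takes D from p4 back to p4, so every xyⁱz is accepted.
With |Q| = 6, pigeonhole forces a state repeat no later than step 6; the substring read between the first and second visits to that state can be pumped.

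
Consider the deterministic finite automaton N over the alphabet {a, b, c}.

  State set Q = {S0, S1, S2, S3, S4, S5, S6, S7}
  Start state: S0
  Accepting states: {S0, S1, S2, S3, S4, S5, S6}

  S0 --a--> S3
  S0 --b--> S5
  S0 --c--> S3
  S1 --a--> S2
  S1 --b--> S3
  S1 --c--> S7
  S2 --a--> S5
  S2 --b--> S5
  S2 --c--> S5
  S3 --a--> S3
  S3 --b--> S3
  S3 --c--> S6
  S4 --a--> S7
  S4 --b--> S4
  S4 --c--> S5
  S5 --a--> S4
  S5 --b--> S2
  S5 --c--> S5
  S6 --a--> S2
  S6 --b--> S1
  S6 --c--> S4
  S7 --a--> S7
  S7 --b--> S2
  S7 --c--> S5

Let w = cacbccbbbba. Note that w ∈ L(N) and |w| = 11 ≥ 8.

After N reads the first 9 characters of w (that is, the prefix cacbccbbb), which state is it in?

S2

Run of N on the first 9 characters of w = c a c b c c b b b:
  step 0: S0  (start)
  step 1: S3  (read c: S0→S3)
  step 2: S3  (read a: S3→S3)
  step 3: S6  (read c: S3→S6)
  step 4: S1  (read b: S6→S1)
  step 5: S7  (read c: S1→S7)
  step 6: S5  (read c: S7→S5)
  step 7: S2  (read b: S5→S2)
  step 8: S5  (read b: S2→S5)
  step 9: S2  (read b: S5→S2)

After reading 9 characters, N is in state S2.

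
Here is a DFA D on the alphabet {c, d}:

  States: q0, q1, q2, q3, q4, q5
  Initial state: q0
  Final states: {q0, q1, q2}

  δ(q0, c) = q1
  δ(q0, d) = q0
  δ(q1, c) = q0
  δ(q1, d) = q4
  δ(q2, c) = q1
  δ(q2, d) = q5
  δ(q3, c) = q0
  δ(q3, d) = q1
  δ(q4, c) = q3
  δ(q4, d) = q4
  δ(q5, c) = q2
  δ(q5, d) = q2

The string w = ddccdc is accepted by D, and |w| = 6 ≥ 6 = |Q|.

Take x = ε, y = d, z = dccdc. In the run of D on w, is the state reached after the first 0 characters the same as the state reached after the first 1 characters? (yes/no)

yes

State sequence: q0 -d-> q0

After x (step 0): q0. After xy (step 1): q0.
They match, so y = d drives D around a cycle from q0 back to itself; pumping y any number of times keeps D in q0 before reading z, and xyⁱz ∈ L(D) for every i ≥ 0.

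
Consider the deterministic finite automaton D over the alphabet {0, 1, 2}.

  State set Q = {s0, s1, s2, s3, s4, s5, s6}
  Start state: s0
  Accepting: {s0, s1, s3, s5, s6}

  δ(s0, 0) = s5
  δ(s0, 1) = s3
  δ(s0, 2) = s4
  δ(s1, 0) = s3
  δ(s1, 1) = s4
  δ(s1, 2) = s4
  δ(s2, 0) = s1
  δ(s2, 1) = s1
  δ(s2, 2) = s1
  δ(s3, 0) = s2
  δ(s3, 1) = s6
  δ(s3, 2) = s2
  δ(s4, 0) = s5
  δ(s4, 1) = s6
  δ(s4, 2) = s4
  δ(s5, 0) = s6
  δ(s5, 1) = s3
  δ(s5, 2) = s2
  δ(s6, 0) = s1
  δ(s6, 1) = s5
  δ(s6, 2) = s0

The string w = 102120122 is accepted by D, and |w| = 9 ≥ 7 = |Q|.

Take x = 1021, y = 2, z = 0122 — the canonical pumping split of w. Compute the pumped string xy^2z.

xy^2z = 1021·2·2·0122 = 1021220122.
Reading y = 2 takes D from s4 back to s4, so after x·y·y the machine is still in s4, and z then leads to the accepting state s1. Hence 1021220122 ∈ L(D).

1021220122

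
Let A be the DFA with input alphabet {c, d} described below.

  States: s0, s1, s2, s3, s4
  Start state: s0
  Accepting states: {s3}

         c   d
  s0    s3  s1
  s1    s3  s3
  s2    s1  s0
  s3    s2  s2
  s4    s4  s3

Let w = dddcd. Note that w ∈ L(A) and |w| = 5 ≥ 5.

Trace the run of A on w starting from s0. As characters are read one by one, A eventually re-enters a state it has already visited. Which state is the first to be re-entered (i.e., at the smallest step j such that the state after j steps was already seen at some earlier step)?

Run of A on w = d d d c d:
  step 0: s0  (start)
  step 1: s1  (read d: s0→s1)
  step 2: s3  (read d: s1→s3)
  step 3: s2  (read d: s3→s2)
  step 4: s1  (read c: s2→s1)   ← first repeat (s1 seen earlier)
  step 5: s3  (read d: s1→s3)

The earliest repeat is at step j = 4: A is in s1, which it already visited at step i = 1.
Since A has 5 states, any run of length ≥ 5 visits 5+1 states, so by pigeonhole some state repeats within the first 5 steps — that repeat gives the pumpable loop.

s1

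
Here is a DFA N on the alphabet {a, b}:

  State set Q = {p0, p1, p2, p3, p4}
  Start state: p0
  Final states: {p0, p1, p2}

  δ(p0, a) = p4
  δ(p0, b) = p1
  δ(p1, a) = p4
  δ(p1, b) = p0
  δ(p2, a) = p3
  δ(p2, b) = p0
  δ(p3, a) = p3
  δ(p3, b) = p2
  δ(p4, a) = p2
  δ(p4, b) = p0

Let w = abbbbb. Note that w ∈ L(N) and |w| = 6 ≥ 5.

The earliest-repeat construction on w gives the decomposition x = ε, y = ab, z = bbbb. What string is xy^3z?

xy^3z = ε·ab·ab·ab·bbbb = abababbbbb.
Reading y = ab takes N from p0 back to p0, so after x·y·y·y the machine is still in p0, and z then leads to the accepting state p0. Hence abababbbbb ∈ L(N).

abababbbbb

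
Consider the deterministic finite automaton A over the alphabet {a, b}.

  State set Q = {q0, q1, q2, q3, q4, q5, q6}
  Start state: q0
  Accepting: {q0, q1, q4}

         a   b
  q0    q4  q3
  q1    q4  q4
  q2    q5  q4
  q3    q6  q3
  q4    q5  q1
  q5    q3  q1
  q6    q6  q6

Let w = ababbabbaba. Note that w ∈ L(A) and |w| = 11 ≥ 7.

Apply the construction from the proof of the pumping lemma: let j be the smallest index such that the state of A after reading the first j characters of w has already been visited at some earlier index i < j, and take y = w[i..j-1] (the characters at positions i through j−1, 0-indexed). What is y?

ba

Run of A on w = a b a b b a b b a b a:
  step 0: q0  (start)
  step 1: q4  (read a: q0→q4)
  step 2: q1  (read b: q4→q1)
  step 3: q4  (read a: q1→q4)   ← first repeat (q4 seen earlier)
  step 4: q1  (read b: q4→q1)
  step 5: q4  (read b: q1→q4)
  step 6: q5  (read a: q4→q5)
  step 7: q1  (read b: q5→q1)
  step 8: q4  (read b: q1→q4)
  step 9: q5  (read a: q4→q5)
  step 10: q1  (read b: q5→q1)
  step 11: q4  (read a: q1→q4)

So i = 1, j = 3, giving x = w[0:1] = a, y = w[1:3] = ba, z = w[3:11] = bbabbaba.
Check: |xy| = 3 ≤ 7 and |y| = 2 ≥ 1. Reading y takes A from q4 back to q4, so every xyⁱz is accepted.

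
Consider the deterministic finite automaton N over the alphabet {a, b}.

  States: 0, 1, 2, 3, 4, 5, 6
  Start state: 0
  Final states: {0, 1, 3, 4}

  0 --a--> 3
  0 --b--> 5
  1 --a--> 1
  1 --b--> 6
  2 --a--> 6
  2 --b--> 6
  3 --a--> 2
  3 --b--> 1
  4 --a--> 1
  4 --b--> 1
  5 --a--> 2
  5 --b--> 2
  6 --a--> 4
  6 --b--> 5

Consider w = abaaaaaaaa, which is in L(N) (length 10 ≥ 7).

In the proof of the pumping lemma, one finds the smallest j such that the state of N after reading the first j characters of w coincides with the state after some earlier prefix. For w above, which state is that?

1

State sequence: 0 -a-> 3 -b-> 1 -a-> 1 -a-> 1 -a-> 1 -a-> 1 -a-> 1 -a-> 1 -a-> 1 -a-> 1
First repeat at step 3: 1 was already visited.

The earliest repeat is at step j = 3: N is in 1, which it already visited at step i = 2.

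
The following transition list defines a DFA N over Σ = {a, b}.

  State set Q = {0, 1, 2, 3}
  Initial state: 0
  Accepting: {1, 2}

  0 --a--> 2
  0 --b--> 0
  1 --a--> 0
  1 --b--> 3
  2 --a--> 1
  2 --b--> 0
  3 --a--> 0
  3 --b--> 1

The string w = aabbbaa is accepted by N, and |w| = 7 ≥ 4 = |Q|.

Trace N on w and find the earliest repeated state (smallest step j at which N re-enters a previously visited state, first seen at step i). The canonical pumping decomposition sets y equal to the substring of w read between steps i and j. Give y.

bb

Run of N on w = a a b b b a a:
  step 0: 0  (start)
  step 1: 2  (read a: 0→2)
  step 2: 1  (read a: 2→1)
  step 3: 3  (read b: 1→3)
  step 4: 1  (read b: 3→1)   ← first repeat (1 seen earlier)
  step 5: 3  (read b: 1→3)
  step 6: 0  (read a: 3→0)
  step 7: 2  (read a: 0→2)

So i = 2, j = 4, giving x = w[0:2] = aa, y = w[2:4] = bb, z = w[4:7] = baa.
Check: |xy| = 4 ≤ 4 and |y| = 2 ≥ 1. Reading y takes N from 1 back to 1, so every xyⁱz is accepted.
Pumping length from the standard proof: p = 4 (the number of states). The repeated state found above gives |xy| = j ≤ 4 and |y| = j − i ≥ 1.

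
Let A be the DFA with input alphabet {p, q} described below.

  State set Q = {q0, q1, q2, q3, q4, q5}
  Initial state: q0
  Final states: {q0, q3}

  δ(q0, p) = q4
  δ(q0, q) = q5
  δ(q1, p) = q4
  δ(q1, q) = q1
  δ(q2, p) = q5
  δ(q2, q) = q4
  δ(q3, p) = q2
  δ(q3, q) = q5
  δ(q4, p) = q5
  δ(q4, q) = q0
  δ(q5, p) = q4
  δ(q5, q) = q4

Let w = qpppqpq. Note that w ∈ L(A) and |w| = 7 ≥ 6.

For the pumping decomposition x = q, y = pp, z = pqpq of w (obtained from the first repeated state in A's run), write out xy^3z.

qpppppppqpq

xy^3z = q·pp·pp·pp·pqpq = qpppppppqpq.
Reading y = pp takes A from q5 back to q5, so after x·y·y·y the machine is still in q5, and z then leads to the accepting state q0. Hence qpppppppqpq ∈ L(A).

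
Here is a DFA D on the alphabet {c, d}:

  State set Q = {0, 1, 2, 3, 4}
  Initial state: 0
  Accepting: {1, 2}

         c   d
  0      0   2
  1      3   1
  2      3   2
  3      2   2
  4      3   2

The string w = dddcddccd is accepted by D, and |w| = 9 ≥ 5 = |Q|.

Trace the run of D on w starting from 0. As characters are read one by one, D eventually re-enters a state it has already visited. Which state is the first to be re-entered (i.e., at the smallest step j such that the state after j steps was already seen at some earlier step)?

2

State sequence: 0 -d-> 2 -d-> 2 -d-> 2 -c-> 3 -d-> 2 -d-> 2 -c-> 3 -c-> 2 -d-> 2
First repeat at step 2: 2 was already visited.

The earliest repeat is at step j = 2: D is in 2, which it already visited at step i = 1.
Pumping length from the standard proof: p = 5 (the number of states). The repeated state found above gives |xy| = j ≤ 5 and |y| = j − i ≥ 1.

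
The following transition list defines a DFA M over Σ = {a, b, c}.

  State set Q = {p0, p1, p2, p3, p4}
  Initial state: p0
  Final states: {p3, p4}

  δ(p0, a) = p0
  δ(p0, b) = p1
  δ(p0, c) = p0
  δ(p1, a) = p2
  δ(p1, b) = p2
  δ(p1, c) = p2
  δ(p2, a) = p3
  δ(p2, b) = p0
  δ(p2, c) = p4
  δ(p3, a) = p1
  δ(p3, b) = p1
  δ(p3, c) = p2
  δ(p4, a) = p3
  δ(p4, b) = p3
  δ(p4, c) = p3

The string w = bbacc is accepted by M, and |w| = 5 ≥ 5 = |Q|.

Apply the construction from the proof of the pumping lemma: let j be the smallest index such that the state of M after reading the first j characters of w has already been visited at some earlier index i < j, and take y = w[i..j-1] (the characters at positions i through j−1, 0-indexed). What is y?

ac

Run of M on w = b b a c c:
  step 0: p0  (start)
  step 1: p1  (read b: p0→p1)
  step 2: p2  (read b: p1→p2)
  step 3: p3  (read a: p2→p3)
  step 4: p2  (read c: p3→p2)   ← first repeat (p2 seen earlier)
  step 5: p4  (read c: p2→p4)

So i = 2, j = 4, giving x = w[0:2] = bb, y = w[2:4] = ac, z = w[4:5] = c.
Check: |xy| = 4 ≤ 5 and |y| = 2 ≥ 1. Reading y takes M from p2 back to p2, so every xyⁱz is accepted.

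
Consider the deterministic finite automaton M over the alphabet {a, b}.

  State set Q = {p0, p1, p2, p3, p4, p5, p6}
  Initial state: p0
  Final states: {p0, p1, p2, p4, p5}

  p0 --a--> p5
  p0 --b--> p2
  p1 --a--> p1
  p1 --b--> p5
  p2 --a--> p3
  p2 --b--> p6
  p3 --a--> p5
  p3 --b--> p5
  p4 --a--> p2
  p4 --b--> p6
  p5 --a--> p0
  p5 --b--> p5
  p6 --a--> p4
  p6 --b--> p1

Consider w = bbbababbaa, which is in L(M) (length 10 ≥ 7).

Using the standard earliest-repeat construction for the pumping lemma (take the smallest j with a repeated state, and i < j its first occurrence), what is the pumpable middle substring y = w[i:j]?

a

State sequence: p0 -b-> p2 -b-> p6 -b-> p1 -a-> p1 -b-> p5 -a-> p0 -b-> p2 -b-> p6 -a-> p4 -a-> p2
First repeat at step 4: p1 was already visited.

So i = 3, j = 4, giving x = w[0:3] = bbb, y = w[3:4] = a, z = w[4:10] = babbaa.
Check: |xy| = 4 ≤ 7 and |y| = 1 ≥ 1. Reading y takes M from p1 back to p1, so every xyⁱz is accepted.
With |Q| = 7, pigeonhole forces a state repeat no later than step 7; the substring read between the first and second visits to that state can be pumped.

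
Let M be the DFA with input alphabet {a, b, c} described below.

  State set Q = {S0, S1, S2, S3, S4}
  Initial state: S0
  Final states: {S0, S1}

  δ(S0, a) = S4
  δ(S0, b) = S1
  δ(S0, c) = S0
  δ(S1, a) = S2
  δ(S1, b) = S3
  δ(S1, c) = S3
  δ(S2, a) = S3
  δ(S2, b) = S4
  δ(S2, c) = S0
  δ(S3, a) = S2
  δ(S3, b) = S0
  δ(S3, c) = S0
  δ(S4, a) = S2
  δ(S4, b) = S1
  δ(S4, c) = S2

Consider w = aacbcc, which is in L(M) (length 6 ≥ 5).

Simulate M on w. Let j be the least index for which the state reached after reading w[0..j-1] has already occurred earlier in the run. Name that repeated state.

State sequence: S0 -a-> S4 -a-> S2 -c-> S0 -b-> S1 -c-> S3 -c-> S0
First repeat at step 3: S0 was already visited.

The earliest repeat is at step j = 3: M is in S0, which it already visited at step i = 0.
Since M has 5 states, any run of length ≥ 5 visits 5+1 states, so by pigeonhole some state repeats within the first 5 steps — that repeat gives the pumpable loop.

S0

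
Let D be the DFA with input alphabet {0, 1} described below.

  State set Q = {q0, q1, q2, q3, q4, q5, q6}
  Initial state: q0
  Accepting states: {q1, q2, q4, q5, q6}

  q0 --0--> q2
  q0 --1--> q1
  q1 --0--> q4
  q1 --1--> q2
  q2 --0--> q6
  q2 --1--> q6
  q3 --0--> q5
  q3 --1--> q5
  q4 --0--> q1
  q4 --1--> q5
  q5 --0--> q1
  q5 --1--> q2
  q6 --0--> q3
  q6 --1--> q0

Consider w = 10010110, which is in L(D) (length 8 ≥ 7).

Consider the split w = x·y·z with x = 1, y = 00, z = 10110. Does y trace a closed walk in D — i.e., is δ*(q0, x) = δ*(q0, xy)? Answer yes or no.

yes

State sequence: q0 -1-> q1 -0-> q4 -0-> q1

After x (step 1): q1. After xy (step 3): q1.
They match, so y = 00 drives D around a cycle from q1 back to itself; pumping y any number of times keeps D in q1 before reading z, and xyⁱz ∈ L(D) for every i ≥ 0.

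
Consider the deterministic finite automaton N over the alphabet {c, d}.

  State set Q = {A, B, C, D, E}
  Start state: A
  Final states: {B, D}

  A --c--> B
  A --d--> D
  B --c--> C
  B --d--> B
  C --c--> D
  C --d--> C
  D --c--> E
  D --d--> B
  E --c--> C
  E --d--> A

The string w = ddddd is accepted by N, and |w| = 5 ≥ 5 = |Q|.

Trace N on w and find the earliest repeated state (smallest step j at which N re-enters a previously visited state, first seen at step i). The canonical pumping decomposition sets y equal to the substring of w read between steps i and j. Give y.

Run of N on w = d d d d d:
  step 0: A  (start)
  step 1: D  (read d: A→D)
  step 2: B  (read d: D→B)
  step 3: B  (read d: B→B)   ← first repeat (B seen earlier)
  step 4: B  (read d: B→B)
  step 5: B  (read d: B→B)

So i = 2, j = 3, giving x = w[0:2] = dd, y = w[2:3] = d, z = w[3:5] = dd.
Check: |xy| = 3 ≤ 5 and |y| = 1 ≥ 1. Reading y takes N from B back to B, so every xyⁱz is accepted.
Since N has 5 states, any run of length ≥ 5 visits 5+1 states, so by pigeonhole some state repeats within the first 5 steps — that repeat gives the pumpable loop.

d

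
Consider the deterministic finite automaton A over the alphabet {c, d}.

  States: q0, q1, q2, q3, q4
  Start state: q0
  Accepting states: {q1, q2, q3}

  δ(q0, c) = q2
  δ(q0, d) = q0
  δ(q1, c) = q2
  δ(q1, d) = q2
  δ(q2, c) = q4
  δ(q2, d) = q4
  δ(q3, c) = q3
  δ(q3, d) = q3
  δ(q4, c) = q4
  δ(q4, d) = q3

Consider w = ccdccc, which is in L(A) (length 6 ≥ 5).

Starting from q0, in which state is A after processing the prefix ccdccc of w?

q3

Run of A on the first 6 characters of w = c c d c c c:
  step 0: q0  (start)
  step 1: q2  (read c: q0→q2)
  step 2: q4  (read c: q2→q4)
  step 3: q3  (read d: q4→q3)
  step 4: q3  (read c: q3→q3)
  step 5: q3  (read c: q3→q3)
  step 6: q3  (read c: q3→q3)

After reading 6 characters, A is in state q3.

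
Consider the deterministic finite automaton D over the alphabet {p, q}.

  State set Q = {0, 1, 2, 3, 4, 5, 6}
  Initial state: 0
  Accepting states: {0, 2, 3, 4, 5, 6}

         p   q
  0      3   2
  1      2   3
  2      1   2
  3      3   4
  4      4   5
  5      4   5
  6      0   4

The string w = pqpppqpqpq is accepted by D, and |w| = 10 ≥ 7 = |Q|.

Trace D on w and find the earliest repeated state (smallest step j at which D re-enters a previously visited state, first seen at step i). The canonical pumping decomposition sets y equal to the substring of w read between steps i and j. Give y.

State sequence: 0 -p-> 3 -q-> 4 -p-> 4 -p-> 4 -p-> 4 -q-> 5 -p-> 4 -q-> 5 -p-> 4 -q-> 5
First repeat at step 3: 4 was already visited.

So i = 2, j = 3, giving x = w[0:2] = pq, y = w[2:3] = p, z = w[3:10] = ppqpqpq.
Check: |xy| = 3 ≤ 7 and |y| = 1 ≥ 1. Reading y takes D from 4 back to 4, so every xyⁱz is accepted.

p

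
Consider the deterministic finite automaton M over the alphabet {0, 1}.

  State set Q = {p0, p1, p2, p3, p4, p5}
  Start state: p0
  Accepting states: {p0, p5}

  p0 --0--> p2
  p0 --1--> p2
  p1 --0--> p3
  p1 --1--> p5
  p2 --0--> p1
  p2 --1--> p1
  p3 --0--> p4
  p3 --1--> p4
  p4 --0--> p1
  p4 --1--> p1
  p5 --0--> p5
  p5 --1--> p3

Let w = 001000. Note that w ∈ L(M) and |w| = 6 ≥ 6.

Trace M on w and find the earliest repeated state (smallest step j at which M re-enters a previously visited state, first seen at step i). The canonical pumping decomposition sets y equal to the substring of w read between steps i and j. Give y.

Run of M on w = 0 0 1 0 0 0:
  step 0: p0  (start)
  step 1: p2  (read 0: p0→p2)
  step 2: p1  (read 0: p2→p1)
  step 3: p5  (read 1: p1→p5)
  step 4: p5  (read 0: p5→p5)   ← first repeat (p5 seen earlier)
  step 5: p5  (read 0: p5→p5)
  step 6: p5  (read 0: p5→p5)

So i = 3, j = 4, giving x = w[0:3] = 001, y = w[3:4] = 0, z = w[4:6] = 00.
Check: |xy| = 4 ≤ 6 and |y| = 1 ≥ 1. Reading y takes M from p5 back to p5, so every xyⁱz is accepted.
With |Q| = 6, pigeonhole forces a state repeat no later than step 6; the substring read between the first and second visits to that state can be pumped.

0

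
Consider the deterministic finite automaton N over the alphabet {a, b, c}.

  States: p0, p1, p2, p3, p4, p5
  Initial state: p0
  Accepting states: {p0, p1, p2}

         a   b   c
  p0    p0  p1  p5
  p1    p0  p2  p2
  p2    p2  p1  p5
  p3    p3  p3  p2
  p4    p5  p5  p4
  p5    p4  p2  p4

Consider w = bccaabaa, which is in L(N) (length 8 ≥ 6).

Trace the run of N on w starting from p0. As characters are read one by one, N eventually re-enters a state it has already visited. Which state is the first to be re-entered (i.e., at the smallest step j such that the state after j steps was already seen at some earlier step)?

p5

State sequence: p0 -b-> p1 -c-> p2 -c-> p5 -a-> p4 -a-> p5 -b-> p2 -a-> p2 -a-> p2
First repeat at step 5: p5 was already visited.

The earliest repeat is at step j = 5: N is in p5, which it already visited at step i = 3.
Pumping length from the standard proof: p = 6 (the number of states). The repeated state found above gives |xy| = j ≤ 6 and |y| = j − i ≥ 1.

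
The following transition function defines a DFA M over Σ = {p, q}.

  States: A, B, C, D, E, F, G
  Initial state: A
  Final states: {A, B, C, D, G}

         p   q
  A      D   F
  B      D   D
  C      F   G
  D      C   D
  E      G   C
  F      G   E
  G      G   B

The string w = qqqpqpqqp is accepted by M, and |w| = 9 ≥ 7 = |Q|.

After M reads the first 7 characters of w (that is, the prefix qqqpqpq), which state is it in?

B

State sequence: A -q-> F -q-> E -q-> C -p-> F -q-> E -p-> G -q-> B

After reading 7 characters, M is in state B.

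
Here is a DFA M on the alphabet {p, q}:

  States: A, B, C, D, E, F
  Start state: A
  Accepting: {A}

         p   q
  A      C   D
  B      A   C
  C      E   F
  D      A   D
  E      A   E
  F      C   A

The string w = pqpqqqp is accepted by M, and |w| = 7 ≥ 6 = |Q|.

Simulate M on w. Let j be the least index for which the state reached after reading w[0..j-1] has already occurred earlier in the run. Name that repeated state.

Run of M on w = p q p q q q p:
  step 0: A  (start)
  step 1: C  (read p: A→C)
  step 2: F  (read q: C→F)
  step 3: C  (read p: F→C)   ← first repeat (C seen earlier)
  step 4: F  (read q: C→F)
  step 5: A  (read q: F→A)
  step 6: D  (read q: A→D)
  step 7: A  (read p: D→A)

The earliest repeat is at step j = 3: M is in C, which it already visited at step i = 1.
Pumping length from the standard proof: p = 6 (the number of states). The repeated state found above gives |xy| = j ≤ 6 and |y| = j − i ≥ 1.

C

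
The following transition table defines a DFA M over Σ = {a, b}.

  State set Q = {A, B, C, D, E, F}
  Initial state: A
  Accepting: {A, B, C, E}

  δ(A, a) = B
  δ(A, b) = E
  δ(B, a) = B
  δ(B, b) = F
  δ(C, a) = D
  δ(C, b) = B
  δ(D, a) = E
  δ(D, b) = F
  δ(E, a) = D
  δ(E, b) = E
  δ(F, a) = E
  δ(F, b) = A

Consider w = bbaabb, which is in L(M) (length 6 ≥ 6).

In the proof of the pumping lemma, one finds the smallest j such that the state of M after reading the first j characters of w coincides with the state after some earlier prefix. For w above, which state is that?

E

Run of M on w = b b a a b b:
  step 0: A  (start)
  step 1: E  (read b: A→E)
  step 2: E  (read b: E→E)   ← first repeat (E seen earlier)
  step 3: D  (read a: E→D)
  step 4: E  (read a: D→E)
  step 5: E  (read b: E→E)
  step 6: E  (read b: E→E)

The earliest repeat is at step j = 2: M is in E, which it already visited at step i = 1.
Since M has 6 states, any run of length ≥ 6 visits 6+1 states, so by pigeonhole some state repeats within the first 6 steps — that repeat gives the pumpable loop.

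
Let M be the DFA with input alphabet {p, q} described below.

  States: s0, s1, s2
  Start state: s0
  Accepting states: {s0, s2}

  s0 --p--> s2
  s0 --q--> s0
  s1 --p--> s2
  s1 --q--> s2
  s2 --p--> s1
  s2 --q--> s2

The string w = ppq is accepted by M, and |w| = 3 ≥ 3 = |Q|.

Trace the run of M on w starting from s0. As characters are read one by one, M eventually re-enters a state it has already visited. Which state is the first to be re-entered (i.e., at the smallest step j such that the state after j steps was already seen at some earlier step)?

s2

State sequence: s0 -p-> s2 -p-> s1 -q-> s2
First repeat at step 3: s2 was already visited.

The earliest repeat is at step j = 3: M is in s2, which it already visited at step i = 1.
Pumping length from the standard proof: p = 3 (the number of states). The repeated state found above gives |xy| = j ≤ 3 and |y| = j − i ≥ 1.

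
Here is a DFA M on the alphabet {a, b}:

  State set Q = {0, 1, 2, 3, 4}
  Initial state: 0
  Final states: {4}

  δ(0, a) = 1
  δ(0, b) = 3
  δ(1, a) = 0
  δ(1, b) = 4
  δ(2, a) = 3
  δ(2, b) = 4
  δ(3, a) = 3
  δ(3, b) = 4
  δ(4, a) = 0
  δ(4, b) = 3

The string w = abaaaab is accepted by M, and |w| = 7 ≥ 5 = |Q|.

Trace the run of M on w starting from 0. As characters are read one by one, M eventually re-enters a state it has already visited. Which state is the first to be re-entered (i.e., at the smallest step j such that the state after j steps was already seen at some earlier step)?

0

State sequence: 0 -a-> 1 -b-> 4 -a-> 0 -a-> 1 -a-> 0 -a-> 1 -b-> 4
First repeat at step 3: 0 was already visited.

The earliest repeat is at step j = 3: M is in 0, which it already visited at step i = 0.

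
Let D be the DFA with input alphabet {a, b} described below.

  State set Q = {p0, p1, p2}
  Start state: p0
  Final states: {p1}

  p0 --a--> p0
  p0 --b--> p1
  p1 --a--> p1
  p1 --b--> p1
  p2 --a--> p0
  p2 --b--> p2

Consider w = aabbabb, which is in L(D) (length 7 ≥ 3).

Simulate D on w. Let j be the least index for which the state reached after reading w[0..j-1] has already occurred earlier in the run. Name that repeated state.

p0

Run of D on w = a a b b a b b:
  step 0: p0  (start)
  step 1: p0  (read a: p0→p0)   ← first repeat (p0 seen earlier)
  step 2: p0  (read a: p0→p0)
  step 3: p1  (read b: p0→p1)
  step 4: p1  (read b: p1→p1)
  step 5: p1  (read a: p1→p1)
  step 6: p1  (read b: p1→p1)
  step 7: p1  (read b: p1→p1)

The earliest repeat is at step j = 1: D is in p0, which it already visited at step i = 0.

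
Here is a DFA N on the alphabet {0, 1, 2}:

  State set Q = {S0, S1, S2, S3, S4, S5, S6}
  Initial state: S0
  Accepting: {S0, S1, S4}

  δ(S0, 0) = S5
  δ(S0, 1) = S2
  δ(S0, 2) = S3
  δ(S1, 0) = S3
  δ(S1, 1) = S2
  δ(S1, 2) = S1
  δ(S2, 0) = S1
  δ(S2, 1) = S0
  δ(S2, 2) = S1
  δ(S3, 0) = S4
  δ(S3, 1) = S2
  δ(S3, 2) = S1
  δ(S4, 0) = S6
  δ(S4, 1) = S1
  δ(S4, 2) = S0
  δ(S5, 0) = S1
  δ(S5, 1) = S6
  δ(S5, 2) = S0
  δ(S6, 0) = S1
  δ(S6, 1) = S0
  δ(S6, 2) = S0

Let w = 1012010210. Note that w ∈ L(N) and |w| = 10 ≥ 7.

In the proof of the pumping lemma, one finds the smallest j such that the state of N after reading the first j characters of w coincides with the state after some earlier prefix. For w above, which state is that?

State sequence: S0 -1-> S2 -0-> S1 -1-> S2 -2-> S1 -0-> S3 -1-> S2 -0-> S1 -2-> S1 -1-> S2 -0-> S1
First repeat at step 3: S2 was already visited.

The earliest repeat is at step j = 3: N is in S2, which it already visited at step i = 1.

S2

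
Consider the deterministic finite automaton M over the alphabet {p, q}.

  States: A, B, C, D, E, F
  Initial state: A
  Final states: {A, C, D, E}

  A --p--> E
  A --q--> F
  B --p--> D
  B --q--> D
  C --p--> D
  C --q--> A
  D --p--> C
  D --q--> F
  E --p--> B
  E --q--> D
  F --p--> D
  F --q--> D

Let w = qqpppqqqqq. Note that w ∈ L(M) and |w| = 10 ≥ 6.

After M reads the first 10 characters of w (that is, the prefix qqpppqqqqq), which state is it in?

D

Run of M on the first 10 characters of w = q q p p p q q q q q:
  step 0: A  (start)
  step 1: F  (read q: A→F)
  step 2: D  (read q: F→D)
  step 3: C  (read p: D→C)
  step 4: D  (read p: C→D)
  step 5: C  (read p: D→C)
  step 6: A  (read q: C→A)
  step 7: F  (read q: A→F)
  step 8: D  (read q: F→D)
  step 9: F  (read q: D→F)
  step 10: D  (read q: F→D)

After reading 10 characters, M is in state D.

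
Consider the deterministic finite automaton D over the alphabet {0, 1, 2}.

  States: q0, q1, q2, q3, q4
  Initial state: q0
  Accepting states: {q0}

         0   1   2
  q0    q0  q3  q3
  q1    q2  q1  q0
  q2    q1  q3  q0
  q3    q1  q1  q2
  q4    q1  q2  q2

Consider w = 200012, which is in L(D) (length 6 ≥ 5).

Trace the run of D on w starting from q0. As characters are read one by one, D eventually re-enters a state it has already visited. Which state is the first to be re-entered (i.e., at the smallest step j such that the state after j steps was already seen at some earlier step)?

Run of D on w = 2 0 0 0 1 2:
  step 0: q0  (start)
  step 1: q3  (read 2: q0→q3)
  step 2: q1  (read 0: q3→q1)
  step 3: q2  (read 0: q1→q2)
  step 4: q1  (read 0: q2→q1)   ← first repeat (q1 seen earlier)
  step 5: q1  (read 1: q1→q1)
  step 6: q0  (read 2: q1→q0)

The earliest repeat is at step j = 4: D is in q1, which it already visited at step i = 2.
Pumping length from the standard proof: p = 5 (the number of states). The repeated state found above gives |xy| = j ≤ 5 and |y| = j − i ≥ 1.

q1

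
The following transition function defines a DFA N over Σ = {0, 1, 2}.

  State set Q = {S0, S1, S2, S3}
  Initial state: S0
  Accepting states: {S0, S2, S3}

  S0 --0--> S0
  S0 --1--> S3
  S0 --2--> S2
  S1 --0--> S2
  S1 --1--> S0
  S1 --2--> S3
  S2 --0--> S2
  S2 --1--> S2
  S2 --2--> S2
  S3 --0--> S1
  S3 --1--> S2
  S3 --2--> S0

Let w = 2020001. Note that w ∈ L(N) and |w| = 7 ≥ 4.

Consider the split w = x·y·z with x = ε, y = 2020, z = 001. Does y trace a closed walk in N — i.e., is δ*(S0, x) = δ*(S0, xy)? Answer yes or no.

no

Run of N on the first 4 characters of w = 2 0 2 0:
  step 0: S0  (start)
  step 1: S2  (read 2: S0→S2)
  step 2: S2  (read 0: S2→S2)
  step 3: S2  (read 2: S2→S2)
  step 4: S2  (read 0: S2→S2)

After x (step 0): S0. After xy (step 4): S2.
They differ (S0 ≠ S2), so y is not a cycle from the state after x; this split is not the one the pumping-lemma construction produces, and pumping y need not keep the string in L(N).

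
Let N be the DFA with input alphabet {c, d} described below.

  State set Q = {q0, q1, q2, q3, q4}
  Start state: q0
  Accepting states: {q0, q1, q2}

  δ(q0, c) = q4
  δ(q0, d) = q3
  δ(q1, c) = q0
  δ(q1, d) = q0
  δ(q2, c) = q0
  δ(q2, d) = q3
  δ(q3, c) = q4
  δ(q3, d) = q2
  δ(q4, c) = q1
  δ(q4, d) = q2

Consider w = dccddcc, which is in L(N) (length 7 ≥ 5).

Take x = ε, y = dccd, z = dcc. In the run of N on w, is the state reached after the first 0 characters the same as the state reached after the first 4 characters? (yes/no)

State sequence: q0 -d-> q3 -c-> q4 -c-> q1 -d-> q0

After x (step 0): q0. After xy (step 4): q0.
They match, so y = dccd drives N around a cycle from q0 back to itself; pumping y any number of times keeps N in q0 before reading z, and xyⁱz ∈ L(N) for every i ≥ 0.

yes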